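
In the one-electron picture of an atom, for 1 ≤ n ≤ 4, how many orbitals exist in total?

30

Total orbitals = 1² + 2² + 3² + 4² = 30.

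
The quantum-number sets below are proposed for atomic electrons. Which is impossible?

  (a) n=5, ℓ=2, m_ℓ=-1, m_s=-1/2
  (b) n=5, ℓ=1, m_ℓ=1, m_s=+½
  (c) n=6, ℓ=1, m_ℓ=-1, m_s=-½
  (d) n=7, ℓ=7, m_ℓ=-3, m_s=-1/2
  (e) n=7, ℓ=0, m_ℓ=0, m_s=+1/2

(d)

(d) has ℓ = 7 ≥ n = 7, violating 0 ≤ ℓ ≤ n−1.
The remaining sets (a), (b), (c), (e) satisfy all four rules.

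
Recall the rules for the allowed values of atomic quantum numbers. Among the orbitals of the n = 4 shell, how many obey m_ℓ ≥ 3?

1

For n = 4, ℓ ranges over 0 … 3.
Per ℓ-value: ℓ=3 → 1.
Total orbitals: 1.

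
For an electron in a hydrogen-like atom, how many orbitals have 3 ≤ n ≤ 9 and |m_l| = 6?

12

For each n in the range, tally the orbitals obeying |m_l| = 6:
n=7 → 2; n=8 → 4; n=9 → 6.
Total orbitals: 2 + 4 + 6 = 12.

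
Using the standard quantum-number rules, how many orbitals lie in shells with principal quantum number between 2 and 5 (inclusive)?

54

Shell n has n² orbitals: 2²=4 + 3²=9 + 4²=16 + 5²=25 = 54 orbitals.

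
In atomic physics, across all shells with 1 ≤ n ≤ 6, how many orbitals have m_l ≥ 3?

10

Go shell by shell, enumerating (l, m_l) with m_l ≥ 3:
n=4 → 1; n=5 → 3; n=6 → 6.
Total orbitals: 1 + 3 + 6 = 10.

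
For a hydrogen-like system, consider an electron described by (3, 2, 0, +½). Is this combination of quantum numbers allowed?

Valid

n = 3 is a positive integer. l = 2 satisfies 0 ≤ l ≤ n−1 = 2. m_l = 0 lies in the range −l … +l (here −2 … 2). m_s = +1/2 is one of ±1/2.
All four constraints are satisfied.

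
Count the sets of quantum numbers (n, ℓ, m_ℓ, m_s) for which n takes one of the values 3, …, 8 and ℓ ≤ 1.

48

For each n in the range, tally the orbitals obeying ℓ ≤ 1:
n=3 → 4; n=4 → 4; n=5 → 4; n=6 → 4; n=7 → 4; n=8 → 4.
Orbitals: 4 + 4 + 4 + 4 + 4 + 4 = 24. Including both spin states (m_s = ±1/2) gives 2 × 24 = 48 states.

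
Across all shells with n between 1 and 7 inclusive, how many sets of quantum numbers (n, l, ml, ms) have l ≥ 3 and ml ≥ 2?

60

Work shell by shell — for each n, count the (l, ml) pairs that satisfy l ≥ 3 and ml ≥ 2:
n=4 → 2; n=5 → 5; n=6 → 9; n=7 → 14.
Orbitals: 2 + 5 + 9 + 14 = 30. Including both spin states (ms = ±1/2) gives 2 × 30 = 60 states.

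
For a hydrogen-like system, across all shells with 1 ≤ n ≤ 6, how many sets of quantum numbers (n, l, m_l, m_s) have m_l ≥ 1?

Per-shell orbital counts meeting the constraint:
n=2 → 1; n=3 → 3; n=4 → 6; n=5 → 10; n=6 → 15.
Orbitals: 1 + 3 + 6 + 10 + 15 = 35. Including both spin states (m_s = ±1/2) gives 2 × 35 = 70 states.

70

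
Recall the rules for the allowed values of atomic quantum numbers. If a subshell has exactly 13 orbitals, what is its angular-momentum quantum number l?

2l+1 = 13 gives l = 6.

l = 6 (i)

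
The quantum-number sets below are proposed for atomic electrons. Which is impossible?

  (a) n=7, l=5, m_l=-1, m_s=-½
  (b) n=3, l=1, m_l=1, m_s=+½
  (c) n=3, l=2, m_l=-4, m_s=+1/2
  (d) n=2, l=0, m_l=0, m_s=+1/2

(c)

(c) has |m_l| = 4 > l = 2, violating −l ≤ m_l ≤ l.
The remaining sets (a), (b), (d) satisfy all four rules.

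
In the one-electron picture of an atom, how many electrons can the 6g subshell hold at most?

18

A subshell with ℓ = 4 has 2ℓ+1 = 9 orbitals, each holding 2 electrons (spin ±1/2), so 9 × 2 = 18.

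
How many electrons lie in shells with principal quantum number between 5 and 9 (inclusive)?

Shell n has n² orbitals: 5²=25 + 6²=36 + 7²=49 + 8²=64 + 9²=81 = 255 orbitals.
Two spin states per orbital: 2 × 255 = 510 electrons.

510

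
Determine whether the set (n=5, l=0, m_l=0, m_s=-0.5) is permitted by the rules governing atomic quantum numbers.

n = 5 is a positive integer. l = 0 satisfies 0 ≤ l ≤ n−1 = 4. m_l = 0 lies in the range −l … +l (here 0). m_s = -1/2 is one of ±1/2.
All four constraints are satisfied.

Allowed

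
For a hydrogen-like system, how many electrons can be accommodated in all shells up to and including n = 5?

Total orbitals = 1² + 2² + 3² + 4² + 5² = 55. Doubling for spin gives 110 electrons.

110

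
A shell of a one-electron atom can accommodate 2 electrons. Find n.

2n² = 2 ⇒ n² = 1 ⇒ n = 1.

n = 1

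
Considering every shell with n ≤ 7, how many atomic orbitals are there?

Total orbitals = 1² + 2² + 3² + 4² + 5² + 6² + 7² = 140.

140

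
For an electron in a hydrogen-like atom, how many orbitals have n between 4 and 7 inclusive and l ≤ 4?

Count contributing orbitals for each principal shell:
n=4 → 16; n=5 → 25; n=6 → 25; n=7 → 25.
Total orbitals: 16 + 25 + 25 + 25 = 91.

91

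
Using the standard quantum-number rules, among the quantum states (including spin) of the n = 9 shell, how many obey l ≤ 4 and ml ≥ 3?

6

The n = 9 shell has l = 0 through 8; check each.
Contributions: l=3 → 1; l=4 → 2.
Orbitals: 1 + 2 = 3. Each orbital carries two spin states, so 3 × 2 = 6 states.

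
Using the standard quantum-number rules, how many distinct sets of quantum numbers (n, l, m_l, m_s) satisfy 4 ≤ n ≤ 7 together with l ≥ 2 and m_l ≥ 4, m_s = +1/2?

Go shell by shell, enumerating (l, m_l) with l ≥ 2 and m_l ≥ 4:
n=5 → 1; n=6 → 3; n=7 → 6.
Orbitals: 1 + 3 + 6 = 10. With m_s fixed to +1/2 there is one state per orbital, so 10 states.

10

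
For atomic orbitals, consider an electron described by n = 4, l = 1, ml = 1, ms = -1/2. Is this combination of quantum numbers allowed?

Yes

n = 4 is a positive integer. l = 1 satisfies 0 ≤ l ≤ n−1 = 3. ml = 1 lies in the range −l … +l (here −1 … 1). ms = -1/2 is one of ±1/2.
All four constraints are satisfied.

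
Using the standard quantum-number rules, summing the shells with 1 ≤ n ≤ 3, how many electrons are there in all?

28

Shell n has n² orbitals: 1²=1 + 2²=4 + 3²=9 = 14 orbitals.
Two spin states per orbital: 2 × 14 = 28 electrons.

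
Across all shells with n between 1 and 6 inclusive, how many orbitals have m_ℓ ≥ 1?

Go shell by shell, enumerating (ℓ, m_ℓ) with m_ℓ ≥ 1:
n=2 → 1; n=3 → 3; n=4 → 6; n=5 → 10; n=6 → 15.
Total orbitals: 1 + 3 + 6 + 10 + 15 = 35.

35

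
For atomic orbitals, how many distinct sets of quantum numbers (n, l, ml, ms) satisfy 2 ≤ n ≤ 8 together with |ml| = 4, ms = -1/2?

20

Per-shell orbital counts meeting the constraint:
n=5 → 2; n=6 → 4; n=7 → 6; n=8 → 8.
Orbitals: 2 + 4 + 6 + 8 = 20. With ms fixed to -1/2 there is one state per orbital, so 20 states.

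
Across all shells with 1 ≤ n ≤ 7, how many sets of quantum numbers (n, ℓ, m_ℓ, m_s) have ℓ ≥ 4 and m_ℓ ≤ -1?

Work shell by shell — for each n, count the (ℓ, m_ℓ) pairs that satisfy ℓ ≥ 4 and m_ℓ ≤ -1:
n=5 → 4; n=6 → 9; n=7 → 15.
Orbitals: 4 + 9 + 15 = 28. Including both spin states (m_s = ±1/2) gives 2 × 28 = 56 states.

56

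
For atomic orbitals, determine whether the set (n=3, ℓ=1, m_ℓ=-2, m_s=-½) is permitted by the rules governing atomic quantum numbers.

No

The magnetic quantum number must satisfy −ℓ ≤ m_ℓ ≤ ℓ. With ℓ = 1, m_ℓ can only be -1, 0, 1, so m_ℓ = -2 is forbidden.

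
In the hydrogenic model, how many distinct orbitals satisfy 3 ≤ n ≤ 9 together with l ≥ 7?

47

Count contributing orbitals for each principal shell:
n=8 → 15; n=9 → 32.
Total orbitals: 15 + 32 = 47.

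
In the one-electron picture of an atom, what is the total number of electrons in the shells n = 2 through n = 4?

Shell n has n² orbitals: 2²=4 + 3²=9 + 4²=16 = 29 orbitals.
Two spin states per orbital: 2 × 29 = 58 electrons.

58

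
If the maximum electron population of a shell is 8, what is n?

2n² = 8 ⇒ n² = 4 ⇒ n = 2.

n = 2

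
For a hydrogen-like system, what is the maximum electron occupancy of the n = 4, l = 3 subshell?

14

A subshell with l = 3 has 2l+1 = 7 orbitals, each holding 2 electrons (spin ±1/2), so 7 × 2 = 14.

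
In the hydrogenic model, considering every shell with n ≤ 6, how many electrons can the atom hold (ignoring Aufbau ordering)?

182

Total orbitals = 1² + 2² + 3² + 4² + 5² + 6² = 91. Doubling for spin gives 182 electrons.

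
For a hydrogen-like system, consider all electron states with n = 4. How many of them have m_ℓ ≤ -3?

2

With n = 4 the allowed ℓ are 0, 1, …, 3.
Per ℓ-value: ℓ=3 → 1.
Orbitals: 1. Each orbital carries two spin states, so 1 × 2 = 2 states.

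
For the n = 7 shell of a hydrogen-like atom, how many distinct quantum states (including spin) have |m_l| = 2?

20

Contributions: l=2 → 2; l=3 → 2; l=4 → 2; l=5 → 2; l=6 → 2.
Orbitals: 2 + 2 + 2 + 2 + 2 = 10. Each orbital carries two spin states, so 10 × 2 = 20 states.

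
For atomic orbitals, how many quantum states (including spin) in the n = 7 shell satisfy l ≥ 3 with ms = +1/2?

The n = 7 shell has l = 0 through 6; check each.
Contributions: l=3 → 7; l=4 → 9; l=5 → 11; l=6 → 13.
Orbitals: 7 + 9 + 11 + 13 = 40. With ms fixed to a single value there is one state per orbital, giving 40 states.

40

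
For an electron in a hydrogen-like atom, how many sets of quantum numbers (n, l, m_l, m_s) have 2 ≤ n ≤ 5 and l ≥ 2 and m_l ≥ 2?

Count contributing orbitals for each principal shell:
n=3 → 1; n=4 → 3; n=5 → 6.
Orbitals: 1 + 3 + 6 = 10. Including both spin states (m_s = ±1/2) gives 2 × 10 = 20 states.

20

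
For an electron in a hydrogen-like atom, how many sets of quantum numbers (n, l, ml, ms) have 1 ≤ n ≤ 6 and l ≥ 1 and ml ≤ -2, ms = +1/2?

Go shell by shell, enumerating (l, ml) with l ≥ 1 and ml ≤ -2:
n=3 → 1; n=4 → 3; n=5 → 6; n=6 → 10.
Orbitals: 1 + 3 + 6 + 10 = 20. With ms fixed to +1/2 there is one state per orbital, so 20 states.

20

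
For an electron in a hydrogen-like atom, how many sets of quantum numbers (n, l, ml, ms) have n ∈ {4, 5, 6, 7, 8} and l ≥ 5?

148

Go shell by shell, enumerating (l, ml) with l ≥ 5:
n=6 → 11; n=7 → 24; n=8 → 39.
Orbitals: 11 + 24 + 39 = 74. Including both spin states (ms = ±1/2) gives 2 × 74 = 148 states.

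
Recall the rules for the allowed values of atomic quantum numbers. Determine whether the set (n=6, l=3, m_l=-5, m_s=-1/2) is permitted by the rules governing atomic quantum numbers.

Invalid

The magnetic quantum number must satisfy −l ≤ m_l ≤ l. With l = 3, m_l can only be -3, -2, -1, 0, 1, 2, 3, so m_l = -5 is forbidden.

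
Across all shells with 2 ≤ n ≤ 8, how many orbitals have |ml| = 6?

Treat each shell separately and count matching orbitals:
n=7 → 2; n=8 → 4.
Total orbitals: 2 + 4 = 6.

6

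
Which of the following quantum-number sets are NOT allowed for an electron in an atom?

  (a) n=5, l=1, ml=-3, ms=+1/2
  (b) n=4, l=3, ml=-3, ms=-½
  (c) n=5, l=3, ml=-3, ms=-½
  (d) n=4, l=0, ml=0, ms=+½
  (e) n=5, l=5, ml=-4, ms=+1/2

(a) and (e)

(a) has |ml| = 3 > l = 1, violating −l ≤ ml ≤ l.
(e) has l = 5 ≥ n = 5, violating 0 ≤ l ≤ n−1.
The remaining sets (b), (c), (d) satisfy all four rules.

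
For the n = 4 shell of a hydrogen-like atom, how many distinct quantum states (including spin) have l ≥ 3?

14

The n = 4 shell has l = 0 through 3; check each.
Orbitals with l ≥ 3, by l: l=3 → 7.
Orbitals: 7. Each orbital carries two spin states, so 7 × 2 = 14 states.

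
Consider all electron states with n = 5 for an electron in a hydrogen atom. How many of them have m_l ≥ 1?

20

The (l, m_l) pairs meeting m_l ≥ 1 give: l=1 → 1; l=2 → 2; l=3 → 3; l=4 → 4.
Orbitals: 1 + 2 + 3 + 4 = 10. Each orbital carries two spin states, so 10 × 2 = 20 states.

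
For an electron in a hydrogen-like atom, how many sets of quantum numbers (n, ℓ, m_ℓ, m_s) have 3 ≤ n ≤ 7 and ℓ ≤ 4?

Per-shell orbital counts meeting the constraint:
n=3 → 9; n=4 → 16; n=5 → 25; n=6 → 25; n=7 → 25.
Orbitals: 9 + 16 + 25 + 25 + 25 = 100. Including both spin states (m_s = ±1/2) gives 2 × 100 = 200 states.

200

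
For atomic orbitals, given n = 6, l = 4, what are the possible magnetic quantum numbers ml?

-4, -3, -2, -1, 0, 1, 2, 3, 4

ml takes every integer from −l to +l. With l = 4 that gives the 9 values -4, -3, -2, -1, 0, 1, 2, 3, 4.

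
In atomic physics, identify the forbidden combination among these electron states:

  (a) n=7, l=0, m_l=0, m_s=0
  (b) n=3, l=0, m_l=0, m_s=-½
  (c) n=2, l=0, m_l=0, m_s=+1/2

(a) has m_s = 0, but an electron's spin must be ±1/2.
The remaining sets (b), (c) satisfy all four rules.

(a)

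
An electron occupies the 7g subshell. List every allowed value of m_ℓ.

-4, -3, -2, -1, 0, 1, 2, 3, 4

The 7g subshell has ℓ = 4, and m_ℓ takes every integer from −ℓ to +ℓ. With ℓ = 4 that gives the 9 values -4, -3, -2, -1, 0, 1, 2, 3, 4.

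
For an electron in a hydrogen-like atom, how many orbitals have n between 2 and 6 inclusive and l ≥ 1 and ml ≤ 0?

Treat each shell separately and count matching orbitals:
n=2 → 2; n=3 → 5; n=4 → 9; n=5 → 14; n=6 → 20.
Total orbitals: 2 + 5 + 9 + 14 + 20 = 50.

50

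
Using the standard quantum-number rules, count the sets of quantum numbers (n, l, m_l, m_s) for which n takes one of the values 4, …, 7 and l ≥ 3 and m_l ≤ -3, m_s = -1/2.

Per-shell orbital counts meeting the constraint:
n=4 → 1; n=5 → 3; n=6 → 6; n=7 → 10.
Orbitals: 1 + 3 + 6 + 10 = 20. With m_s fixed to -1/2 there is one state per orbital, so 20 states.

20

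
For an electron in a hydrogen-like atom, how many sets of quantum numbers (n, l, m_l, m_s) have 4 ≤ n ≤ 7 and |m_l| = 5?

12

Per-shell orbital counts meeting the constraint:
n=6 → 2; n=7 → 4.
Orbitals: 2 + 4 = 6. Including both spin states (m_s = ±1/2) gives 2 × 6 = 12 states.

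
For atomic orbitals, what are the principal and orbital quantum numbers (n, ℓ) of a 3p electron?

n = 3, ℓ = 1

The leading integer gives n = 3; the letter 'p' means ℓ = 1.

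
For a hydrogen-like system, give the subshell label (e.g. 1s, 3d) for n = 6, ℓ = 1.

ℓ = 1 corresponds to the letter 'p', so the subshell is 6p.

6p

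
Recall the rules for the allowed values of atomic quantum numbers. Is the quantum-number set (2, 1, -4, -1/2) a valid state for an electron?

Not allowed

The magnetic quantum number must satisfy −l ≤ m_l ≤ l. With l = 1, m_l can only be -1, 0, 1, so m_l = -4 is forbidden.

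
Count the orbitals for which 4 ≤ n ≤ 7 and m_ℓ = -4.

6

Go shell by shell, enumerating (ℓ, m_ℓ) with m_ℓ = -4:
n=5 → 1; n=6 → 2; n=7 → 3.
Total orbitals: 1 + 2 + 3 = 6.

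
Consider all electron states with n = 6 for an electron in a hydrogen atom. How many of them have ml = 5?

Go through l = 0, …, 5 (the values permitted for n = 6).
The (l, ml) pairs meeting ml = 5 give: l=5 → 1.
Orbitals: 1. Each orbital carries two spin states, so 1 × 2 = 2 states.

2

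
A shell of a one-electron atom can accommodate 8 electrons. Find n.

2n² = 8 ⇒ n² = 4 ⇒ n = 2.

n = 2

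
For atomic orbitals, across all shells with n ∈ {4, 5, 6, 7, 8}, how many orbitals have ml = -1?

25

For each n in the range, tally the orbitals obeying ml = -1:
n=4 → 3; n=5 → 4; n=6 → 5; n=7 → 6; n=8 → 7.
Total orbitals: 3 + 4 + 5 + 6 + 7 = 25.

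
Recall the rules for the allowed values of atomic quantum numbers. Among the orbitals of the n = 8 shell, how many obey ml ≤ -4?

10

For n = 8, l ranges over 0 … 7.
Per l-value: l=4 → 1; l=5 → 2; l=6 → 3; l=7 → 4.
Total orbitals: 1 + 2 + 3 + 4 = 10.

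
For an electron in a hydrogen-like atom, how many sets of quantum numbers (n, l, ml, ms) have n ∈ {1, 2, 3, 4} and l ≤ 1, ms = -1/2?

13

Treat each shell separately and count matching orbitals:
n=1 → 1; n=2 → 4; n=3 → 4; n=4 → 4.
Orbitals: 1 + 4 + 4 + 4 = 13. With ms fixed to -1/2 there is one state per orbital, so 13 states.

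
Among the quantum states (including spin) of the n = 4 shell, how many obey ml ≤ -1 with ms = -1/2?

The n = 4 shell has l = 0 through 3; check each.
Orbitals with ml ≤ -1, by l: l=1 → 1; l=2 → 2; l=3 → 3.
Orbitals: 1 + 2 + 3 = 6. With ms fixed to a single value there is one state per orbital, giving 6 states.

6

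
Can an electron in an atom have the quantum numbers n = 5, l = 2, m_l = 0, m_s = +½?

Allowed

n = 5 is a positive integer. l = 2 satisfies 0 ≤ l ≤ n−1 = 4. m_l = 0 lies in the range −l … +l (here −2 … 2). m_s = +1/2 is one of ±1/2.
All four constraints are satisfied.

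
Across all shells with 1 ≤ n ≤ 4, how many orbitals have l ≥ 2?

17

Work shell by shell — for each n, count the (l, m_l) pairs that satisfy l ≥ 2:
n=3 → 5; n=4 → 12.
Total orbitals: 5 + 12 = 17.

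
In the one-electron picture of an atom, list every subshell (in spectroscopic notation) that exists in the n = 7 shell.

For n = 7, l runs from 0 to 6. In spectroscopic notation l = 0,1,2,… ↔ s,p,d,f,g,h,i, so the subshells are 7s, 7p, 7d, 7f, 7g, 7h, 7i.

7s, 7p, 7d, 7f, 7g, 7h, 7i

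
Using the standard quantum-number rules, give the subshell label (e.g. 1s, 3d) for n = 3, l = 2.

3d

l = 2 corresponds to the letter 'd', so the subshell is 3d.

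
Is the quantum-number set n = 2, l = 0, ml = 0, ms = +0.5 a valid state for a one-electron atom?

Valid

n = 2 is a positive integer. l = 0 satisfies 0 ≤ l ≤ n−1 = 1. ml = 0 lies in the range −l … +l (here 0). ms = +1/2 is one of ±1/2.
All four constraints are satisfied.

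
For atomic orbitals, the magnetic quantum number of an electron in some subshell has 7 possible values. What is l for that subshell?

m_l ranges over 2l+1 integers, so 2l+1 = 7 ⇒ l = 3.

l = 3 (f)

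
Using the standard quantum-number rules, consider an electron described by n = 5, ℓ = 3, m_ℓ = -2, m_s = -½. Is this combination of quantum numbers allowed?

n = 5 is a positive integer. ℓ = 3 satisfies 0 ≤ ℓ ≤ n−1 = 4. m_ℓ = -2 lies in the range −ℓ … +ℓ (here −3 … 3). m_s = -1/2 is one of ±1/2.
All four constraints are satisfied.

Yes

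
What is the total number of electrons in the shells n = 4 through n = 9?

Shell n has n² orbitals: 4²=16 + 5²=25 + 6²=36 + 7²=49 + 8²=64 + 9²=81 = 271 orbitals.
Two spin states per orbital: 2 × 271 = 542 electrons.

542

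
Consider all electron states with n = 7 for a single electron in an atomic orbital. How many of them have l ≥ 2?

90

For n = 7, l ranges over 0 … 6.
The (l, m_l) pairs meeting l ≥ 2 give: l=2 → 5; l=3 → 7; l=4 → 9; l=5 → 11; l=6 → 13.
Orbitals: 5 + 7 + 9 + 11 + 13 = 45. Each orbital carries two spin states, so 45 × 2 = 90 states.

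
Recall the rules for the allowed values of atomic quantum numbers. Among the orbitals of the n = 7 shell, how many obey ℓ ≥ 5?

24

With n = 7 the allowed ℓ are 0, 1, …, 6.
Per ℓ-value: ℓ=5 → 11; ℓ=6 → 13.
Total orbitals: 11 + 13 = 24.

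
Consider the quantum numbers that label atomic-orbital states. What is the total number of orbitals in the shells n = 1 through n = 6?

91

Shell n has n² orbitals: 1²=1 + 2²=4 + 3²=9 + 4²=16 + 5²=25 + 6²=36 = 91 orbitals.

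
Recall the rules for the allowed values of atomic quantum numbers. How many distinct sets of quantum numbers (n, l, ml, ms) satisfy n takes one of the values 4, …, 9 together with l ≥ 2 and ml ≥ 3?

Go shell by shell, enumerating (l, ml) with l ≥ 2 and ml ≥ 3:
n=4 → 1; n=5 → 3; n=6 → 6; n=7 → 10; n=8 → 15; n=9 → 21.
Orbitals: 1 + 3 + 6 + 10 + 15 + 21 = 56. Including both spin states (ms = ±1/2) gives 2 × 56 = 112 states.

112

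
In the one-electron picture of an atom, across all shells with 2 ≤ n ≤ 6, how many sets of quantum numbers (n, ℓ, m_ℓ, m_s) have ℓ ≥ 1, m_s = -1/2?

85

Treat each shell separately and count matching orbitals:
n=2 → 3; n=3 → 8; n=4 → 15; n=5 → 24; n=6 → 35.
Orbitals: 3 + 8 + 15 + 24 + 35 = 85. With m_s fixed to -1/2 there is one state per orbital, so 85 states.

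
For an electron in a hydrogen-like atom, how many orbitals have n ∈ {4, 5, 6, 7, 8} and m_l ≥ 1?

80

For each n in the range, tally the orbitals obeying m_l ≥ 1:
n=4 → 6; n=5 → 10; n=6 → 15; n=7 → 21; n=8 → 28.
Total orbitals: 6 + 10 + 15 + 21 + 28 = 80.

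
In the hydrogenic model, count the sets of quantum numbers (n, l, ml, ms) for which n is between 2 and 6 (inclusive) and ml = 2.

20

Per-shell orbital counts meeting the constraint:
n=3 → 1; n=4 → 2; n=5 → 3; n=6 → 4.
Orbitals: 1 + 2 + 3 + 4 = 10. Including both spin states (ms = ±1/2) gives 2 × 10 = 20 states.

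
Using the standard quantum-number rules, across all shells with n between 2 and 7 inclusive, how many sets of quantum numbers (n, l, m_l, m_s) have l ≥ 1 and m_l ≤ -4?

For each n in the range, tally the orbitals obeying l ≥ 1 and m_l ≤ -4:
n=5 → 1; n=6 → 3; n=7 → 6.
Orbitals: 1 + 3 + 6 = 10. Including both spin states (m_s = ±1/2) gives 2 × 10 = 20 states.

20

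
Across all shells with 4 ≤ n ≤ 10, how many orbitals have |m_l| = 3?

Work shell by shell — for each n, count the (l, m_l) pairs that satisfy |m_l| = 3:
n=4 → 2; n=5 → 4; n=6 → 6; n=7 → 8; n=8 → 10; n=9 → 12; n=10 → 14.
Total orbitals: 2 + 4 + 6 + 8 + 10 + 12 + 14 = 56.

56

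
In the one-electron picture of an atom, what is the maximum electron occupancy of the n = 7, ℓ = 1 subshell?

A subshell with ℓ = 1 has 2ℓ+1 = 3 orbitals, each holding 2 electrons (spin ±1/2), so 3 × 2 = 6.

6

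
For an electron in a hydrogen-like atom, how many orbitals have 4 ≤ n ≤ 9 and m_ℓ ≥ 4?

Per-shell orbital counts meeting the constraint:
n=5 → 1; n=6 → 3; n=7 → 6; n=8 → 10; n=9 → 15.
Total orbitals: 1 + 3 + 6 + 10 + 15 = 35.

35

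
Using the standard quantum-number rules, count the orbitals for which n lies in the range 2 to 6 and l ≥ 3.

50

Go shell by shell, enumerating (l, m_l) with l ≥ 3:
n=4 → 7; n=5 → 16; n=6 → 27.
Total orbitals: 7 + 16 + 27 = 50.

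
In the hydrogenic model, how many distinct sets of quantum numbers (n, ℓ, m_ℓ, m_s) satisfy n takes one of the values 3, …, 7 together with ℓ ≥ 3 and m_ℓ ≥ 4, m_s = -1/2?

For each n in the range, tally the orbitals obeying ℓ ≥ 3 and m_ℓ ≥ 4:
n=5 → 1; n=6 → 3; n=7 → 6.
Orbitals: 1 + 3 + 6 = 10. With m_s fixed to -1/2 there is one state per orbital, so 10 states.

10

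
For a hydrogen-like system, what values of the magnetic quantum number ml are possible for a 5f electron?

The 5f subshell has l = 3, and ml takes every integer from −l to +l. With l = 3 that gives the 7 values -3, -2, -1, 0, 1, 2, 3.

-3, -2, -1, 0, 1, 2, 3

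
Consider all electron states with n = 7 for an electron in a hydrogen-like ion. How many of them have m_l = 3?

8

With n = 7 the allowed l are 0, 1, …, 6.
Orbitals with m_l = 3, by l: l=3 → 1; l=4 → 1; l=5 → 1; l=6 → 1.
Orbitals: 1 + 1 + 1 + 1 = 4. Each orbital carries two spin states, so 4 × 2 = 8 states.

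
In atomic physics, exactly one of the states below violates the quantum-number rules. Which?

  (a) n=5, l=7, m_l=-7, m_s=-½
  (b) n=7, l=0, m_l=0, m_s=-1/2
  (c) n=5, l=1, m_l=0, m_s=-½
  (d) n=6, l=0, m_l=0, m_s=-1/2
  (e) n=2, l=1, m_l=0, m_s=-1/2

(a) has l = 7 ≥ n = 5, violating 0 ≤ l ≤ n−1.
The remaining sets (b), (c), (d), (e) satisfy all four rules.

(a)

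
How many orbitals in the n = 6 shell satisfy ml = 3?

For n = 6, l ranges over 0 … 5.
Contributions: l=3 → 1; l=4 → 1; l=5 → 1.
Total orbitals: 1 + 1 + 1 = 3.

3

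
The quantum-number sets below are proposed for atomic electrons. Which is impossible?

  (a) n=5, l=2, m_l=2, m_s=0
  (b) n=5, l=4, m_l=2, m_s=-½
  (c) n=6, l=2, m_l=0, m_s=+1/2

(a) has m_s = 0, but an electron's spin must be ±1/2.
The remaining sets (b), (c) satisfy all four rules.

(a)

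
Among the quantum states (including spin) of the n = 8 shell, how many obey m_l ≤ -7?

2

Go through l = 0, …, 7 (the values permitted for n = 8).
Per l-value: l=7 → 1.
Orbitals: 1. Each orbital carries two spin states, so 1 × 2 = 2 states.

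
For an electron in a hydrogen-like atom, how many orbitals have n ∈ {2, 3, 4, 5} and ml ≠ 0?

Go shell by shell, enumerating (l, ml) with ml ≠ 0:
n=2 → 2; n=3 → 6; n=4 → 12; n=5 → 20.
Total orbitals: 2 + 6 + 12 + 20 = 40.

40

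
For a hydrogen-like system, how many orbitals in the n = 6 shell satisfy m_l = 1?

5

The (l, m_l) pairs meeting m_l = 1 give: l=1 → 1; l=2 → 1; l=3 → 1; l=4 → 1; l=5 → 1.
Total orbitals: 1 + 1 + 1 + 1 + 1 = 5.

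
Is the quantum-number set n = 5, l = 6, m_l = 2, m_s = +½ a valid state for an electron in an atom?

The orbital quantum number must satisfy 0 ≤ l ≤ n−1. With n = 5 the allowed l values are 0, 1, 2, 3, 4, so l = 6 is out of range.

Not allowed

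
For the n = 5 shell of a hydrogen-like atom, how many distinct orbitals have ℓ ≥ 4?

The n = 5 shell has ℓ = 0 through 4; check each.
The (ℓ, m_ℓ) pairs meeting ℓ ≥ 4 give: ℓ=4 → 9.
Total orbitals: 9.

9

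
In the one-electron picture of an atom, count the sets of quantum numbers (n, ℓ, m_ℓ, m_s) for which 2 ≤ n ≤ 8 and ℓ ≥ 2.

350

Count contributing orbitals for each principal shell:
n=3 → 5; n=4 → 12; n=5 → 21; n=6 → 32; n=7 → 45; n=8 → 60.
Orbitals: 5 + 12 + 21 + 32 + 45 + 60 = 175. Including both spin states (m_s = ±1/2) gives 2 × 175 = 350 states.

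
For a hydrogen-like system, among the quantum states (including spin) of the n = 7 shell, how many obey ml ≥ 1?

Contributions: l=1 → 1; l=2 → 2; l=3 → 3; l=4 → 4; l=5 → 5; l=6 → 6.
Orbitals: 1 + 2 + 3 + 4 + 5 + 6 = 21. Each orbital carries two spin states, so 21 × 2 = 42 states.

42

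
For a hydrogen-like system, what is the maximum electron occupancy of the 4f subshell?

A subshell with ℓ = 3 has 2ℓ+1 = 7 orbitals, each holding 2 electrons (spin ±1/2), so 7 × 2 = 14.

14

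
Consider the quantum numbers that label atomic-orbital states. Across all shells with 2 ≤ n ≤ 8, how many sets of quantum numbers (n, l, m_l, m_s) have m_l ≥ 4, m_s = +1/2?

Work shell by shell — for each n, count the (l, m_l) pairs that satisfy m_l ≥ 4:
n=5 → 1; n=6 → 3; n=7 → 6; n=8 → 10.
Orbitals: 1 + 3 + 6 + 10 = 20. With m_s fixed to +1/2 there is one state per orbital, so 20 states.

20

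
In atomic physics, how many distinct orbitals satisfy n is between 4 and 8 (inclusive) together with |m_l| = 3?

30

Treat each shell separately and count matching orbitals:
n=4 → 2; n=5 → 4; n=6 → 6; n=7 → 8; n=8 → 10.
Total orbitals: 2 + 4 + 6 + 8 + 10 = 30.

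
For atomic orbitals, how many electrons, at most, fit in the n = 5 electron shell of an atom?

50

A shell holds 2n² electrons: 2 × 5² = 2 × 25 = 50.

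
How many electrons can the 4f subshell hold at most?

A subshell with l = 3 has 2l+1 = 7 orbitals, each holding 2 electrons (spin ±1/2), so 7 × 2 = 14.

14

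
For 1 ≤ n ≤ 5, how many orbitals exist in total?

55

Total orbitals = 1² + 2² + 3² + 4² + 5² = 55.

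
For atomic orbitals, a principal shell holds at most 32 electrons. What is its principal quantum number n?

2n² = 32 ⇒ n² = 16 ⇒ n = 4.

n = 4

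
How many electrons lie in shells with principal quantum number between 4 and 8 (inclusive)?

Shell n has n² orbitals: 4²=16 + 5²=25 + 6²=36 + 7²=49 + 8²=64 = 190 orbitals.
Two spin states per orbital: 2 × 190 = 380 electrons.

380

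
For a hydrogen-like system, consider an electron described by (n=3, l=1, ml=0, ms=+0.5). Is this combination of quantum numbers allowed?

Yes

n = 3 is a positive integer. l = 1 satisfies 0 ≤ l ≤ n−1 = 2. ml = 0 lies in the range −l … +l (here −1 … 1). ms = +1/2 is one of ±1/2.
All four constraints are satisfied.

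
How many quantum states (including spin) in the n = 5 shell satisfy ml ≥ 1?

20

The n = 5 shell has l = 0 through 4; check each.
Per l-value: l=1 → 1; l=2 → 2; l=3 → 3; l=4 → 4.
Orbitals: 1 + 2 + 3 + 4 = 10. Each orbital carries two spin states, so 10 × 2 = 20 states.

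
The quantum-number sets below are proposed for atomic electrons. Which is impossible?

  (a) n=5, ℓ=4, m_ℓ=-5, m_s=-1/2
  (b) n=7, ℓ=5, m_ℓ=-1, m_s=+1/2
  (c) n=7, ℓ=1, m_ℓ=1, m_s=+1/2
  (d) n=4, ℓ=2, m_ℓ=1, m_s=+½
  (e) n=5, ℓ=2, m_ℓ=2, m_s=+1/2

(a) has |m_ℓ| = 5 > ℓ = 4, violating −ℓ ≤ m_ℓ ≤ ℓ.
The remaining sets (b), (c), (d), (e) satisfy all four rules.

(a)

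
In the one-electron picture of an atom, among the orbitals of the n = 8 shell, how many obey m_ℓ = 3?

Go through ℓ = 0, …, 7 (the values permitted for n = 8).
Contributions: ℓ=3 → 1; ℓ=4 → 1; ℓ=5 → 1; ℓ=6 → 1; ℓ=7 → 1.
Total orbitals: 1 + 1 + 1 + 1 + 1 = 5.

5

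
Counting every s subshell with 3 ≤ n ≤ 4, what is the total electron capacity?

4

An s subshell (l = 0) exists for every n ≥ 1, so shells n = 3, 4 each contribute one — 2 subshells.
Since each s subshell holds 2(2·0+1) = 2 electrons, the total is 2 × 2 = 4.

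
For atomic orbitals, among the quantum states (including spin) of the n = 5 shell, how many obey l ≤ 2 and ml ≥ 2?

2

The n = 5 shell has l = 0 through 4; check each.
Contributions: l=2 → 1.
Orbitals: 1. Each orbital carries two spin states, so 1 × 2 = 2 states.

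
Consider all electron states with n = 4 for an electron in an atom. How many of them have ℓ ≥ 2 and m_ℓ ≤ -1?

For n = 4, ℓ ranges over 0 … 3.
Contributions: ℓ=2 → 2; ℓ=3 → 3.
Orbitals: 2 + 3 = 5. Each orbital carries two spin states, so 5 × 2 = 10 states.

10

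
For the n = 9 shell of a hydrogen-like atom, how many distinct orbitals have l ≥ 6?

45

The n = 9 shell has l = 0 through 8; check each.
Contributions: l=6 → 13; l=7 → 15; l=8 → 17.
Total orbitals: 13 + 15 + 17 = 45.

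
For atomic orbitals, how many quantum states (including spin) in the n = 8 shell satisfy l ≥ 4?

Go through l = 0, …, 7 (the values permitted for n = 8).
Per l-value: l=4 → 9; l=5 → 11; l=6 → 13; l=7 → 15.
Orbitals: 9 + 11 + 13 + 15 = 48. Each orbital carries two spin states, so 48 × 2 = 96 states.

96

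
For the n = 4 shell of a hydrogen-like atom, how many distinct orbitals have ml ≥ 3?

For n = 4, l ranges over 0 … 3.
Orbitals with ml ≥ 3, by l: l=3 → 1.
Total orbitals: 1.

1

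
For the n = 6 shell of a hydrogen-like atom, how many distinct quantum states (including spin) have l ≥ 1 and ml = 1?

The (l, ml) pairs meeting l ≥ 1 and ml = 1 give: l=1 → 1; l=2 → 1; l=3 → 1; l=4 → 1; l=5 → 1.
Orbitals: 1 + 1 + 1 + 1 + 1 = 5. Each orbital carries two spin states, so 5 × 2 = 10 states.

10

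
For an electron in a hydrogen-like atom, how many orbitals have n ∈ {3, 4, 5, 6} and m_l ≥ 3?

Per-shell orbital counts meeting the constraint:
n=4 → 1; n=5 → 3; n=6 → 6.
Total orbitals: 1 + 3 + 6 = 10.

10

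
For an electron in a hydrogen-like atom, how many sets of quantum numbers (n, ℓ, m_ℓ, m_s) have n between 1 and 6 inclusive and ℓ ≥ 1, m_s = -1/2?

Count contributing orbitals for each principal shell:
n=2 → 3; n=3 → 8; n=4 → 15; n=5 → 24; n=6 → 35.
Orbitals: 3 + 8 + 15 + 24 + 35 = 85. With m_s fixed to -1/2 there is one state per orbital, so 85 states.

85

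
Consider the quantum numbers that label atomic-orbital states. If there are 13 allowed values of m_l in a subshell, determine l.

l = 6 (i)

m_l ranges over 2l+1 integers, so 2l+1 = 13 ⇒ l = 6.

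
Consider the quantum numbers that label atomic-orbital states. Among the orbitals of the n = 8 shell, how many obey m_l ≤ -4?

10

Go through l = 0, …, 7 (the values permitted for n = 8).
Orbitals with m_l ≤ -4, by l: l=4 → 1; l=5 → 2; l=6 → 3; l=7 → 4.
Total orbitals: 1 + 2 + 3 + 4 = 10.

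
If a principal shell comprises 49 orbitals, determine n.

n = 7

n² = 49 ⇒ n = 7.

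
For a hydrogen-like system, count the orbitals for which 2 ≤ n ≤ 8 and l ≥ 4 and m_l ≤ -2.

40

Per-shell orbital counts meeting the constraint:
n=5 → 3; n=6 → 7; n=7 → 12; n=8 → 18.
Total orbitals: 3 + 7 + 12 + 18 = 40.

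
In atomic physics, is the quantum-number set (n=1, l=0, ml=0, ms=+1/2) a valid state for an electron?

Allowed

n = 1 is a positive integer. l = 0 satisfies 0 ≤ l ≤ n−1 = 0. ml = 0 lies in the range −l … +l (here 0). ms = +1/2 is one of ±1/2.
All four constraints are satisfied.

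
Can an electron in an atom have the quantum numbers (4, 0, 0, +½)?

n = 4 is a positive integer. ℓ = 0 satisfies 0 ≤ ℓ ≤ n−1 = 3. m_ℓ = 0 lies in the range −ℓ … +ℓ (here 0). m_s = +1/2 is one of ±1/2.
All four constraints are satisfied.

Yes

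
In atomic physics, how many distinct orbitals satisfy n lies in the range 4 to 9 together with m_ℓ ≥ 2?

Count contributing orbitals for each principal shell:
n=4 → 3; n=5 → 6; n=6 → 10; n=7 → 15; n=8 → 21; n=9 → 28.
Total orbitals: 3 + 6 + 10 + 15 + 21 + 28 = 83.

83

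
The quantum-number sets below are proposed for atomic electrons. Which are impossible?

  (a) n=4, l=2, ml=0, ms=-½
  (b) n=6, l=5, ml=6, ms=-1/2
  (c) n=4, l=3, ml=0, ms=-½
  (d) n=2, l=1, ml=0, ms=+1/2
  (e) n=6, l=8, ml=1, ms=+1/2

(b) has |ml| = 6 > l = 5, violating −l ≤ ml ≤ l.
(e) has l = 8 ≥ n = 6, violating 0 ≤ l ≤ n−1.
The remaining sets (a), (c), (d) satisfy all four rules.

(b) and (e)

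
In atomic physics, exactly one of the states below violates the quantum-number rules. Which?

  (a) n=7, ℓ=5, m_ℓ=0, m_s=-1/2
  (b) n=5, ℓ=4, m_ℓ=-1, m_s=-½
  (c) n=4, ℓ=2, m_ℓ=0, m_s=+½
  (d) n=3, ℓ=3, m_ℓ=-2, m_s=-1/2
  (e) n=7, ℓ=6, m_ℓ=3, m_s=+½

(d) has ℓ = 3 ≥ n = 3, violating 0 ≤ ℓ ≤ n−1.
The remaining sets (a), (b), (c), (e) satisfy all four rules.

(d)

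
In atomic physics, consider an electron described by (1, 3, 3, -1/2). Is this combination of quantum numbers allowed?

The orbital quantum number must satisfy 0 ≤ l ≤ n−1. With n = 1 the allowed l values are 0, so l = 3 is out of range.

Invalid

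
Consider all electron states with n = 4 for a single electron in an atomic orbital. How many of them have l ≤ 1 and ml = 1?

2

Per l-value: l=1 → 1.
Orbitals: 1. Each orbital carries two spin states, so 1 × 2 = 2 states.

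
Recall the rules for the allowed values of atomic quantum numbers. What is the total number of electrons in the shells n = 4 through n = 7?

Shell n has n² orbitals: 4²=16 + 5²=25 + 6²=36 + 7²=49 = 126 orbitals.
Two spin states per orbital: 2 × 126 = 252 electrons.

252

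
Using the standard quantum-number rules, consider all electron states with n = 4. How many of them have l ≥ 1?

30

With n = 4 the allowed l are 0, 1, …, 3.
Orbitals with l ≥ 1, by l: l=1 → 3; l=2 → 5; l=3 → 7.
Orbitals: 3 + 5 + 7 = 15. Each orbital carries two spin states, so 15 × 2 = 30 states.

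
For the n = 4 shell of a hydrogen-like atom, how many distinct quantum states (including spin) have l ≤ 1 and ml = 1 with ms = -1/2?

Go through l = 0, …, 3 (the values permitted for n = 4).
The (l, ml) pairs meeting l ≤ 1 and ml = 1 give: l=1 → 1.
Orbitals: 1. With ms fixed to a single value there is one state per orbital, giving 1 state.

1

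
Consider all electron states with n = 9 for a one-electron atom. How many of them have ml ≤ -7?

For n = 9, l ranges over 0 … 8.
The (l, ml) pairs meeting ml ≤ -7 give: l=7 → 1; l=8 → 2.
Orbitals: 1 + 2 = 3. Each orbital carries two spin states, so 3 × 2 = 6 states.

6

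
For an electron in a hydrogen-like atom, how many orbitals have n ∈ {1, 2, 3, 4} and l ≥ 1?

26

Work shell by shell — for each n, count the (l, ml) pairs that satisfy l ≥ 1:
n=2 → 3; n=3 → 8; n=4 → 15.
Total orbitals: 3 + 8 + 15 = 26.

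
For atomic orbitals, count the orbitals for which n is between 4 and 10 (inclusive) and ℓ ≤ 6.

Go shell by shell, enumerating (ℓ, m_ℓ) with ℓ ≤ 6:
n=4 → 16; n=5 → 25; n=6 → 36; n=7 → 49; n=8 → 49; n=9 → 49; n=10 → 49.
Total orbitals: 16 + 25 + 36 + 49 + 49 + 49 + 49 = 273.

273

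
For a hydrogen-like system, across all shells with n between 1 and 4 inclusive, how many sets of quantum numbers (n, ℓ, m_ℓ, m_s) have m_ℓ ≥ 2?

8

Work shell by shell — for each n, count the (ℓ, m_ℓ) pairs that satisfy m_ℓ ≥ 2:
n=3 → 1; n=4 → 3.
Orbitals: 1 + 3 = 4. Including both spin states (m_s = ±1/2) gives 2 × 4 = 8 states.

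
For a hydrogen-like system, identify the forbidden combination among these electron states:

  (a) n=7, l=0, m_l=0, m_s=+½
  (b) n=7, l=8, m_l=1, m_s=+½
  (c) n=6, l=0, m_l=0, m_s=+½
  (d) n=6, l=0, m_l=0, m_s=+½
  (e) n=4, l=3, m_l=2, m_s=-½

(b)

(b) has l = 8 ≥ n = 7, violating 0 ≤ l ≤ n−1.
The remaining sets (a), (c), (d), (e) satisfy all four rules.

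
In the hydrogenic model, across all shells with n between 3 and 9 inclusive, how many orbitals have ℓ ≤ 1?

Treat each shell separately and count matching orbitals:
n=3 → 4; n=4 → 4; n=5 → 4; n=6 → 4; n=7 → 4; n=8 → 4; n=9 → 4.
Total orbitals: 4 + 4 + 4 + 4 + 4 + 4 + 4 = 28.

28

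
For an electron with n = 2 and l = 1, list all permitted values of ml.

ml takes every integer from −l to +l. With l = 1 that gives the 3 values -1, 0, 1.

-1, 0, 1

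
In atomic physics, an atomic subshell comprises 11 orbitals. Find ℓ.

2ℓ+1 = 11 gives ℓ = 5.

ℓ = 5 (h)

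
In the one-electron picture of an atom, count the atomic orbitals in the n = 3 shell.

9

The n = 3 shell contains n² = 3² = 9 orbitals.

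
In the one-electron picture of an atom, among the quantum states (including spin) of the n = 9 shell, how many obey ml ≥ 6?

With n = 9 the allowed l are 0, 1, …, 8.
Orbitals with ml ≥ 6, by l: l=6 → 1; l=7 → 2; l=8 → 3.
Orbitals: 1 + 2 + 3 = 6. Each orbital carries two spin states, so 6 × 2 = 12 states.

12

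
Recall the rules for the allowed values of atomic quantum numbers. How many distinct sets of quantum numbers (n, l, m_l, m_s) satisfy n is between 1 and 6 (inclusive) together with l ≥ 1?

170

Per-shell orbital counts meeting the constraint:
n=2 → 3; n=3 → 8; n=4 → 15; n=5 → 24; n=6 → 35.
Orbitals: 3 + 8 + 15 + 24 + 35 = 85. Including both spin states (m_s = ±1/2) gives 2 × 85 = 170 states.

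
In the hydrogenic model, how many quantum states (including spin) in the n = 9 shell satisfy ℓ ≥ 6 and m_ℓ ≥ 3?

30

The (ℓ, m_ℓ) pairs meeting ℓ ≥ 6 and m_ℓ ≥ 3 give: ℓ=6 → 4; ℓ=7 → 5; ℓ=8 → 6.
Orbitals: 4 + 5 + 6 = 15. Each orbital carries two spin states, so 15 × 2 = 30 states.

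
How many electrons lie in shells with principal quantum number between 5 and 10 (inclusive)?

Shell n has n² orbitals: 5²=25 + 6²=36 + 7²=49 + 8²=64 + 9²=81 + 10²=100 = 355 orbitals.
Two spin states per orbital: 2 × 355 = 710 electrons.

710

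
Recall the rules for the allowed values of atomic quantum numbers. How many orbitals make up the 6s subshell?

1

A subshell has 2l+1 orbitals; with l = 0, that's 1.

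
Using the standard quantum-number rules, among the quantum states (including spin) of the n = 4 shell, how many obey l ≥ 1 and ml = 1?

6

The n = 4 shell has l = 0 through 3; check each.
Contributions: l=1 → 1; l=2 → 1; l=3 → 1.
Orbitals: 1 + 1 + 1 = 3. Each orbital carries two spin states, so 3 × 2 = 6 states.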